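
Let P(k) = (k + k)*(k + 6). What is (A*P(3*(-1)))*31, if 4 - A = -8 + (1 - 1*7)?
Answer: -10044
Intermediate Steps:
A = 18 (A = 4 - (-8 + (1 - 1*7)) = 4 - (-8 + (1 - 7)) = 4 - (-8 - 6) = 4 - 1*(-14) = 4 + 14 = 18)
P(k) = 2*k*(6 + k) (P(k) = (2*k)*(6 + k) = 2*k*(6 + k))
(A*P(3*(-1)))*31 = (18*(2*(3*(-1))*(6 + 3*(-1))))*31 = (18*(2*(-3)*(6 - 3)))*31 = (18*(2*(-3)*3))*31 = (18*(-18))*31 = -324*31 = -10044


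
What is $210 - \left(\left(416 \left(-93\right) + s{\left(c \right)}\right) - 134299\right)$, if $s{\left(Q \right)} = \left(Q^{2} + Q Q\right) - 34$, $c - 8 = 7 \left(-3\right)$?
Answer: $172893$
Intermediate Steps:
$c = -13$ ($c = 8 + 7 \left(-3\right) = 8 - 21 = -13$)
$s{\left(Q \right)} = -34 + 2 Q^{2}$ ($s{\left(Q \right)} = \left(Q^{2} + Q^{2}\right) - 34 = 2 Q^{2} - 34 = -34 + 2 Q^{2}$)
$210 - \left(\left(416 \left(-93\right) + s{\left(c \right)}\right) - 134299\right) = 210 - \left(\left(416 \left(-93\right) - \left(34 - 2 \left(-13\right)^{2}\right)\right) - 134299\right) = 210 - \left(\left(-38688 + \left(-34 + 2 \cdot 169\right)\right) - 134299\right) = 210 - \left(\left(-38688 + \left(-34 + 338\right)\right) - 134299\right) = 210 - \left(\left(-38688 + 304\right) - 134299\right) = 210 - \left(-38384 - 134299\right) = 210 - -172683 = 210 + 172683 = 172893$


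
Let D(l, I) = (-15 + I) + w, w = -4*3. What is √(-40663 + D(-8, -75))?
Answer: I*√40765 ≈ 201.9*I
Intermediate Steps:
w = -12
D(l, I) = -27 + I (D(l, I) = (-15 + I) - 12 = -27 + I)
√(-40663 + D(-8, -75)) = √(-40663 + (-27 - 75)) = √(-40663 - 102) = √(-40765) = I*√40765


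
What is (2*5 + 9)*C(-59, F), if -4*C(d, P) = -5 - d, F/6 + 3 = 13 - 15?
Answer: -513/2 ≈ -256.50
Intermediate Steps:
F = -30 (F = -18 + 6*(13 - 15) = -18 + 6*(-2) = -18 - 12 = -30)
C(d, P) = 5/4 + d/4 (C(d, P) = -(-5 - d)/4 = 5/4 + d/4)
(2*5 + 9)*C(-59, F) = (2*5 + 9)*(5/4 + (1/4)*(-59)) = (10 + 9)*(5/4 - 59/4) = 19*(-27/2) = -513/2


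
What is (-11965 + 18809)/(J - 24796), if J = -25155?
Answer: -6844/49951 ≈ -0.13701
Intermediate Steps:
(-11965 + 18809)/(J - 24796) = (-11965 + 18809)/(-25155 - 24796) = 6844/(-49951) = 6844*(-1/49951) = -6844/49951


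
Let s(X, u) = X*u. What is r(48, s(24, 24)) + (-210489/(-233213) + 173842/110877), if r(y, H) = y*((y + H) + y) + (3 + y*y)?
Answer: 893792476079162/25857957801 ≈ 34566.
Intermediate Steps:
r(y, H) = 3 + y² + y*(H + 2*y) (r(y, H) = y*((H + y) + y) + (3 + y²) = y*(H + 2*y) + (3 + y²) = 3 + y² + y*(H + 2*y))
r(48, s(24, 24)) + (-210489/(-233213) + 173842/110877) = (3 + 3*48² + (24*24)*48) + (-210489/(-233213) + 173842/110877) = (3 + 3*2304 + 576*48) + (-210489*(-1/233213) + 173842*(1/110877)) = (3 + 6912 + 27648) + (210489/233213 + 173842/110877) = 34563 + 63880603199/25857957801 = 893792476079162/25857957801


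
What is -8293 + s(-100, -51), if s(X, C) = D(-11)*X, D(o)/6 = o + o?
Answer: 4907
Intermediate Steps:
D(o) = 12*o (D(o) = 6*(o + o) = 6*(2*o) = 12*o)
s(X, C) = -132*X (s(X, C) = (12*(-11))*X = -132*X)
-8293 + s(-100, -51) = -8293 - 132*(-100) = -8293 + 13200 = 4907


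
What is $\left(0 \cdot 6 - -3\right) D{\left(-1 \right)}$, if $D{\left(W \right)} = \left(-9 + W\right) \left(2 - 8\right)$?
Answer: $180$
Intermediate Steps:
$D{\left(W \right)} = 54 - 6 W$ ($D{\left(W \right)} = \left(-9 + W\right) \left(-6\right) = 54 - 6 W$)
$\left(0 \cdot 6 - -3\right) D{\left(-1 \right)} = \left(0 \cdot 6 - -3\right) \left(54 - -6\right) = \left(0 + 3\right) \left(54 + 6\right) = 3 \cdot 60 = 180$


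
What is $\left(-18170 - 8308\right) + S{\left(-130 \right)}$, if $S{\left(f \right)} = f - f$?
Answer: $-26478$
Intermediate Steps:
$S{\left(f \right)} = 0$
$\left(-18170 - 8308\right) + S{\left(-130 \right)} = \left(-18170 - 8308\right) + 0 = -26478 + 0 = -26478$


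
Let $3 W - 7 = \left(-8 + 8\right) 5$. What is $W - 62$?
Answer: $- \frac{179}{3} \approx -59.667$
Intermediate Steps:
$W = \frac{7}{3}$ ($W = \frac{7}{3} + \frac{\left(-8 + 8\right) 5}{3} = \frac{7}{3} + \frac{0 \cdot 5}{3} = \frac{7}{3} + \frac{1}{3} \cdot 0 = \frac{7}{3} + 0 = \frac{7}{3} \approx 2.3333$)
$W - 62 = \frac{7}{3} - 62 = - \frac{179}{3}$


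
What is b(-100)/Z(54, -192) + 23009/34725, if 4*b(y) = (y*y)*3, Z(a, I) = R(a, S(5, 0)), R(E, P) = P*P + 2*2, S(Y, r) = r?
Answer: 65132384/34725 ≈ 1875.7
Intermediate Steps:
R(E, P) = 4 + P² (R(E, P) = P² + 4 = 4 + P²)
Z(a, I) = 4 (Z(a, I) = 4 + 0² = 4 + 0 = 4)
b(y) = 3*y²/4 (b(y) = ((y*y)*3)/4 = (y²*3)/4 = (3*y²)/4 = 3*y²/4)
b(-100)/Z(54, -192) + 23009/34725 = ((¾)*(-100)²)/4 + 23009/34725 = ((¾)*10000)*(¼) + 23009*(1/34725) = 7500*(¼) + 23009/34725 = 1875 + 23009/34725 = 65132384/34725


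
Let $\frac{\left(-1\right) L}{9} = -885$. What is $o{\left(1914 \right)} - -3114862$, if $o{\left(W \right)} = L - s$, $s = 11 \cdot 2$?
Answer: $3122805$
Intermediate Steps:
$L = 7965$ ($L = \left(-9\right) \left(-885\right) = 7965$)
$s = 22$
$o{\left(W \right)} = 7943$ ($o{\left(W \right)} = 7965 - 22 = 7943$)
$o{\left(1914 \right)} - -3114862 = 7943 - -3114862 = 7943 + 3114862 = 3122805$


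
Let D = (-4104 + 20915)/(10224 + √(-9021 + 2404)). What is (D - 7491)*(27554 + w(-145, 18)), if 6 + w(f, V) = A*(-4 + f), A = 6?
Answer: -20867769517591146/104536793 - 448080394*I*√6617/104536793 ≈ -1.9962e+8 - 348.67*I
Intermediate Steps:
w(f, V) = -30 + 6*f (w(f, V) = -6 + 6*(-4 + f) = -6 + (-24 + 6*f) = -30 + 6*f)
D = 16811/(10224 + I*√6617) (D = 16811/(10224 + √(-6617)) = 16811/(10224 + I*√6617) ≈ 1.6442 - 0.013081*I)
(D - 7491)*(27554 + w(-145, 18)) = ((171875664/104536793 - 16811*I*√6617/104536793) - 7491)*(27554 + (-30 + 6*(-145))) = (-782913240699/104536793 - 16811*I*√6617/104536793)*(27554 + (-30 - 870)) = (-782913240699/104536793 - 16811*I*√6617/104536793)*(27554 - 900) = (-782913240699/104536793 - 16811*I*√6617/104536793)*26654 = -20867769517591146/104536793 - 448080394*I*√6617/104536793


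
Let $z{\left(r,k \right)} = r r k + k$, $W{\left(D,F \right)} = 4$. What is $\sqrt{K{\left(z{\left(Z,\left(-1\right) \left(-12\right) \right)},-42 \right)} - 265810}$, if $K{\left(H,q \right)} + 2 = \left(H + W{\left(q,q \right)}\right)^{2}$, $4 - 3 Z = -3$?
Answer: $\frac{2 i \sqrt{583193}}{3} \approx 509.11 i$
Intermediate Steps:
$Z = \frac{7}{3}$ ($Z = \frac{4}{3} - -1 = \frac{4}{3} + 1 = \frac{7}{3} \approx 2.3333$)
$z{\left(r,k \right)} = k + k r^{2}$ ($z{\left(r,k \right)} = r^{2} k + k = k r^{2} + k = k + k r^{2}$)
$K{\left(H,q \right)} = -2 + \left(4 + H\right)^{2}$ ($K{\left(H,q \right)} = -2 + \left(H + 4\right)^{2} = -2 + \left(4 + H\right)^{2}$)
$\sqrt{K{\left(z{\left(Z,\left(-1\right) \left(-12\right) \right)},-42 \right)} - 265810} = \sqrt{\left(-2 + \left(4 + \left(-1\right) \left(-12\right) \left(1 + \left(\frac{7}{3}\right)^{2}\right)\right)^{2}\right) - 265810} = \sqrt{\left(-2 + \left(4 + 12 \left(1 + \frac{49}{9}\right)\right)^{2}\right) - 265810} = \sqrt{\left(-2 + \left(4 + 12 \cdot \frac{58}{9}\right)^{2}\right) - 265810} = \sqrt{\left(-2 + \left(4 + \frac{232}{3}\right)^{2}\right) - 265810} = \sqrt{\left(-2 + \left(\frac{244}{3}\right)^{2}\right) - 265810} = \sqrt{\left(-2 + \frac{59536}{9}\right) - 265810} = \sqrt{\frac{59518}{9} - 265810} = \sqrt{- \frac{2332772}{9}} = \frac{2 i \sqrt{583193}}{3}$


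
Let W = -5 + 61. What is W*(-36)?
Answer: -2016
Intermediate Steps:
W = 56
W*(-36) = 56*(-36) = -2016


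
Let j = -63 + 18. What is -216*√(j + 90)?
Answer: -648*√5 ≈ -1449.0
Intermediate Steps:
j = -45
-216*√(j + 90) = -216*√(-45 + 90) = -648*√5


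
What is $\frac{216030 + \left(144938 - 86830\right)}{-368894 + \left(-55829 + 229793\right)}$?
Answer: $- \frac{137069}{97465} \approx -1.4063$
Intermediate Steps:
$\frac{216030 + \left(144938 - 86830\right)}{-368894 + \left(-55829 + 229793\right)} = \frac{216030 + \left(144938 - 86830\right)}{-368894 + 173964} = \frac{216030 + 58108}{-194930} = 274138 \left(- \frac{1}{194930}\right) = - \frac{137069}{97465}$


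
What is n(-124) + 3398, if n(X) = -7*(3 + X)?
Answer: 4245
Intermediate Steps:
n(X) = -21 - 7*X
n(-124) + 3398 = (-21 - 7*(-124)) + 3398 = (-21 + 868) + 3398 = 847 + 3398 = 4245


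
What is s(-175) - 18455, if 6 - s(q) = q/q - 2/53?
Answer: -977848/53 ≈ -18450.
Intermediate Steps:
s(q) = 267/53 (s(q) = 6 - (q/q - 2/53) = 6 - (1 - 2*1/53) = 6 - (1 - 2/53) = 6 - 1*51/53 = 6 - 51/53 = 267/53)
s(-175) - 18455 = 267/53 - 18455 = -977848/53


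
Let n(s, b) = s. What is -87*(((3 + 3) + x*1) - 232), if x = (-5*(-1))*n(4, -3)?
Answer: 17922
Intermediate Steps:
x = 20 (x = -5*(-1)*4 = 5*4 = 20)
-87*(((3 + 3) + x*1) - 232) = -87*(((3 + 3) + 20*1) - 232) = -87*((6 + 20) - 232) = -87*(26 - 232) = -87*(-206) = 17922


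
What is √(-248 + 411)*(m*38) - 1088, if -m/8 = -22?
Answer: -1088 + 6688*√163 ≈ 84299.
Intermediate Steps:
m = 176 (m = -8*(-22) = 176)
√(-248 + 411)*(m*38) - 1088 = √(-248 + 411)*(176*38) - 1088 = √163*6688 - 1088 = 6688*√163 - 1088 = -1088 + 6688*√163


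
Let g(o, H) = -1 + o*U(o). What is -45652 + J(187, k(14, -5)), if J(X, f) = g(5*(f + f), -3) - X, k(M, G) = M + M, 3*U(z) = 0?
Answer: -45840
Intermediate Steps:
U(z) = 0 (U(z) = (1/3)*0 = 0)
k(M, G) = 2*M
g(o, H) = -1 (g(o, H) = -1 + o*0 = -1 + 0 = -1)
J(X, f) = -1 - X
-45652 + J(187, k(14, -5)) = -45652 + (-1 - 1*187) = -45652 + (-1 - 187) = -45652 - 188 = -45840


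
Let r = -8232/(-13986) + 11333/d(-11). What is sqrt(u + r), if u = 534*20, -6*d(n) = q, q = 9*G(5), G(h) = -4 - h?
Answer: 5*sqrt(51097962)/333 ≈ 107.33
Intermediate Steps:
q = -81 (q = 9*(-4 - 1*5) = 9*(-4 - 5) = 9*(-9) = -81)
d(n) = 27/2 (d(n) = -1/6*(-81) = 27/2)
r = 839230/999 (r = -8232/(-13986) + 11333/(27/2) = -8232*(-1/13986) + 11333*(2/27) = 196/333 + 22666/27 = 839230/999 ≈ 840.07)
u = 10680
sqrt(u + r) = sqrt(10680 + 839230/999) = sqrt(11508550/999) = 5*sqrt(51097962)/333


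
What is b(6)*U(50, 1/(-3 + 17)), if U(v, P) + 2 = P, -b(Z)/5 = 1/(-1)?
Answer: -135/14 ≈ -9.6429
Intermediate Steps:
b(Z) = 5 (b(Z) = -5/(-1) = -5*(-1) = 5)
U(v, P) = -2 + P
b(6)*U(50, 1/(-3 + 17)) = 5*(-2 + 1/(-3 + 17)) = 5*(-2 + 1/14) = 5*(-27/14) = -135/14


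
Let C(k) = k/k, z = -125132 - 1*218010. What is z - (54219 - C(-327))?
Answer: -397360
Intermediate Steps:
z = -343142 (z = -125132 - 218010 = -343142)
C(k) = 1
z - (54219 - C(-327)) = -343142 - (54219 - 1*1) = -343142 - (54219 - 1) = -343142 - 1*54218 = -343142 - 54218 = -397360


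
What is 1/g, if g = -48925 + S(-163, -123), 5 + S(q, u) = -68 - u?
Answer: -1/48875 ≈ -2.0460e-5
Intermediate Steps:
S(q, u) = -73 - u (S(q, u) = -5 + (-68 - u) = -73 - u)
g = -48875 (g = -48925 + (-73 - 1*(-123)) = -48925 + (-73 + 123) = -48925 + 50 = -48875)
1/g = 1/(-48875) = -1/48875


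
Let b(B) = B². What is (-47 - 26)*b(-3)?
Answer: -657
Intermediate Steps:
(-47 - 26)*b(-3) = (-47 - 26)*(-3)² = -73*9 = -657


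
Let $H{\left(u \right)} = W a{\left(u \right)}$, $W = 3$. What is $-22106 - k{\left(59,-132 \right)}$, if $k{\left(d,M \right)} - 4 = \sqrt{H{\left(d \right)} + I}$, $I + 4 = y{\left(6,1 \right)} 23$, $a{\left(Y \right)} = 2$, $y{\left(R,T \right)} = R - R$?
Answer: $-22110 - \sqrt{2} \approx -22111.0$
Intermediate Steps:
$y{\left(R,T \right)} = 0$
$H{\left(u \right)} = 6$ ($H{\left(u \right)} = 3 \cdot 2 = 6$)
$I = -4$ ($I = -4 + 0 \cdot 23 = -4 + 0 = -4$)
$k{\left(d,M \right)} = 4 + \sqrt{2}$ ($k{\left(d,M \right)} = 4 + \sqrt{6 - 4} = 4 + \sqrt{2}$)
$-22106 - k{\left(59,-132 \right)} = -22106 - \left(4 + \sqrt{2}\right) = -22110 - \sqrt{2}$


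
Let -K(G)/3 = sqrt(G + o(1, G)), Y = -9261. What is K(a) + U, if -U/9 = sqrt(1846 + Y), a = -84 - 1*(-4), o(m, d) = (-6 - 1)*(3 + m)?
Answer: 9*I*(-sqrt(7415) - 2*sqrt(3)) ≈ -806.17*I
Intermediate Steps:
o(m, d) = -21 - 7*m (o(m, d) = -7*(3 + m) = -21 - 7*m)
a = -80 (a = -84 + 4 = -80)
K(G) = -3*sqrt(-28 + G) (K(G) = -3*sqrt(G + (-21 - 7*1)) = -3*sqrt(G + (-21 - 7)) = -3*sqrt(G - 28) = -3*sqrt(-28 + G))
U = -9*I*sqrt(7415) (U = -9*sqrt(1846 - 9261) = -9*I*sqrt(7415) ≈ -774.99*I)
K(a) + U = -3*sqrt(-28 - 80) - 9*I*sqrt(7415) = -18*I*sqrt(3) - 9*I*sqrt(7415)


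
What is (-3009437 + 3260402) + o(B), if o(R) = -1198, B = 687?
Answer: 249767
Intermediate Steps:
(-3009437 + 3260402) + o(B) = (-3009437 + 3260402) - 1198 = 250965 - 1198 = 249767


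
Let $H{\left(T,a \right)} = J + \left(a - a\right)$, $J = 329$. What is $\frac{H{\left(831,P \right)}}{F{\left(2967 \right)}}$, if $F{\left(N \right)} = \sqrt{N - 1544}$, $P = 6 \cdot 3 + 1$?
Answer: $\frac{329 \sqrt{1423}}{1423} \approx 8.7215$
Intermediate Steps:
$P = 19$ ($P = 18 + 1 = 19$)
$H{\left(T,a \right)} = 329$ ($H{\left(T,a \right)} = 329 + \left(a - a\right) = 329 + 0 = 329$)
$F{\left(N \right)} = \sqrt{-1544 + N}$
$\frac{H{\left(831,P \right)}}{F{\left(2967 \right)}} = \frac{329}{\sqrt{-1544 + 2967}} = \frac{329}{\sqrt{1423}} = 329 \frac{\sqrt{1423}}{1423} = \frac{329 \sqrt{1423}}{1423}$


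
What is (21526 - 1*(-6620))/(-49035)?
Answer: -9382/16345 ≈ -0.57400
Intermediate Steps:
(21526 - 1*(-6620))/(-49035) = (21526 + 6620)*(-1/49035) = 28146*(-1/49035) = -9382/16345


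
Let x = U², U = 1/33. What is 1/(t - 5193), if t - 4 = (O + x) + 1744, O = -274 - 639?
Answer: -1089/4745861 ≈ -0.00022946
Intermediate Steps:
U = 1/33 ≈ 0.030303
O = -913
x = 1/1089 (x = (1/33)² = 1/1089 ≈ 0.00091827)
t = 909316/1089 (t = 4 + ((-913 + 1/1089) + 1744) = 4 + (-994256/1089 + 1744) = 4 + 904960/1089 = 909316/1089 ≈ 835.00)
1/(t - 5193) = 1/(909316/1089 - 5193) = 1/(-4745861/1089) = -1089/4745861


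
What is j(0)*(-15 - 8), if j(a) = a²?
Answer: 0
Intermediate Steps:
j(0)*(-15 - 8) = 0²*(-15 - 8) = 0*(-23) = 0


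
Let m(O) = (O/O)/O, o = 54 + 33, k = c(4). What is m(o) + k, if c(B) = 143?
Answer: 12442/87 ≈ 143.01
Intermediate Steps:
k = 143
o = 87
m(O) = 1/O
m(o) + k = 1/87 + 143 = 12442/87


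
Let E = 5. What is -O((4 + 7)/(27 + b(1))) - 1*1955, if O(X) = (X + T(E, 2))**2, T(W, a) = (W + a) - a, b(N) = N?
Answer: -1555521/784 ≈ -1984.1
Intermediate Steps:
T(W, a) = W
O(X) = (5 + X)**2 (O(X) = (X + 5)**2 = (5 + X)**2)
-O((4 + 7)/(27 + b(1))) - 1*1955 = -(5 + (4 + 7)/(27 + 1))**2 - 1*1955 = -(5 + 11/28)**2 - 1955 = -(151/28)**2 - 1955 = -1*22801/784 - 1955 = -22801/784 - 1955 = -1555521/784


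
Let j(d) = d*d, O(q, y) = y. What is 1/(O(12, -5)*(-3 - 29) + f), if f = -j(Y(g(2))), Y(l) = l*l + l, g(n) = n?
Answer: 1/124 ≈ 0.0080645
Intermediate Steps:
Y(l) = l + l² (Y(l) = l² + l = l + l²)
j(d) = d²
f = -36 (f = -(2*(1 + 2))² = -(2*3)² = -1*6² = -1*36 = -36)
1/(O(12, -5)*(-3 - 29) + f) = 1/(-5*(-3 - 29) - 36) = 1/(-5*(-32) - 36) = 1/(160 - 36) = 1/124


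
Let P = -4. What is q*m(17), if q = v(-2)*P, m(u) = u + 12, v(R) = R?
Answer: 232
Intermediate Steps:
m(u) = 12 + u
q = 8 (q = -2*(-4) = 8)
q*m(17) = 8*(12 + 17) = 8*29 = 232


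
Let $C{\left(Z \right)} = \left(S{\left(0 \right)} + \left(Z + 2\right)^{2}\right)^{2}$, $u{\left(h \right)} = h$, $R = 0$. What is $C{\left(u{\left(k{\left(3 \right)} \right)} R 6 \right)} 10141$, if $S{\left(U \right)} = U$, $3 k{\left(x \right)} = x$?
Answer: $162256$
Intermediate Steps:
$k{\left(x \right)} = \frac{x}{3}$
$C{\left(Z \right)} = \left(2 + Z\right)^{4}$ ($C{\left(Z \right)} = \left(0 + \left(Z + 2\right)^{2}\right)^{2} = \left(0 + \left(2 + Z\right)^{2}\right)^{2} = \left(\left(2 + Z\right)^{2}\right)^{2} = \left(2 + Z\right)^{4}$)
$C{\left(u{\left(k{\left(3 \right)} \right)} R 6 \right)} 10141 = \left(2 + \frac{1}{3} \cdot 3 \cdot 0 \cdot 6\right)^{4} \cdot 10141 = \left(2 + 1 \cdot 0 \cdot 6\right)^{4} \cdot 10141 = \left(2 + 0 \cdot 6\right)^{4} \cdot 10141 = \left(2 + 0\right)^{4} \cdot 10141 = 2^{4} \cdot 10141 = 16 \cdot 10141 = 162256$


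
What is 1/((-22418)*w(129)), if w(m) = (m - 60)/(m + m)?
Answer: -43/257807 ≈ -0.00016679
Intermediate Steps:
w(m) = (-60 + m)/(2*m) (w(m) = (-60 + m)/((2*m)) = (-60 + m)*(1/(2*m)) = (-60 + m)/(2*m))
1/((-22418)*w(129)) = 1/((-22418)*(((1/2)*(-60 + 129)/129))) = -1/(22418*((1/2)*(1/129)*69)) = -1/(22418*23/86) = -1/22418*86/23 = -43/257807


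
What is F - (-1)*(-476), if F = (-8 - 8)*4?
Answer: -540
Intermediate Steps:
F = -64 (F = -16*4 = -64)
F - (-1)*(-476) = -64 - (-1)*(-476) = -64 - 1*476 = -64 - 476 = -540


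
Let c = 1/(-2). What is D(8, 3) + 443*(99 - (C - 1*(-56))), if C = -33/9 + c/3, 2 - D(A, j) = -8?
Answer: 124543/6 ≈ 20757.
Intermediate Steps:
c = -½ ≈ -0.50000
D(A, j) = 10 (D(A, j) = 2 - 1*(-8) = 2 + 8 = 10)
C = -23/6 (C = -33/9 - ½/3 = -33*⅑ - ½*⅓ = -11/3 - ⅙ = -23/6 ≈ -3.8333)
D(8, 3) + 443*(99 - (C - 1*(-56))) = 10 + 443*(99 - (-23/6 - 1*(-56))) = 10 + 443*(99 - (-23/6 + 56)) = 10 + 443*(99 - 1*313/6) = 10 + 443*(99 - 313/6) = 10 + 443*(281/6) = 10 + 124483/6 = 124543/6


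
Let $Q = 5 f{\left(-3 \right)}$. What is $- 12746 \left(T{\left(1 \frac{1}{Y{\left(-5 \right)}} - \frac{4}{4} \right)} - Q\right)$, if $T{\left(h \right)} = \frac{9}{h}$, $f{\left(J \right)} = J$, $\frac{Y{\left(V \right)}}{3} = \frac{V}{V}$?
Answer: $-19119$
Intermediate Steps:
$Y{\left(V \right)} = 3$ ($Y{\left(V \right)} = 3 \frac{V}{V} = 3 \cdot 1 = 3$)
$Q = -15$ ($Q = 5 \left(-3\right) = -15$)
$- 12746 \left(T{\left(1 \frac{1}{Y{\left(-5 \right)}} - \frac{4}{4} \right)} - Q\right) = - 12746 \left(\frac{9}{1 \cdot \frac{1}{3} - \frac{4}{4}} - -15\right) = - 12746 \left(\frac{9}{1 \cdot \frac{1}{3} - 1} + 15\right) = - 12746 \left(\frac{9}{\frac{1}{3} - 1} + 15\right) = - 12746 \left(\frac{9}{- \frac{2}{3}} + 15\right) = - 12746 \left(9 \left(- \frac{3}{2}\right) + 15\right) = - 12746 \left(- \frac{27}{2} + 15\right) = \left(-12746\right) \frac{3}{2} = -19119$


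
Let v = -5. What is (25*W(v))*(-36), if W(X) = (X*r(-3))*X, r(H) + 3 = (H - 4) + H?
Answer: 292500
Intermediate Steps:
r(H) = -7 + 2*H (r(H) = -3 + ((H - 4) + H) = -3 + ((-4 + H) + H) = -3 + (-4 + 2*H) = -7 + 2*H)
W(X) = -13*X² (W(X) = (X*(-7 + 2*(-3)))*X = (X*(-7 - 6))*X = (X*(-13))*X = (-13*X)*X = -13*X²)
(25*W(v))*(-36) = (25*(-13*(-5)²))*(-36) = (25*(-13*25))*(-36) = (25*(-325))*(-36) = -8125*(-36) = 292500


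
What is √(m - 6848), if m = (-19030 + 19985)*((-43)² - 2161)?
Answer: 2*I*√76202 ≈ 552.09*I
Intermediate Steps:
m = -297960 (m = 955*(1849 - 2161) = 955*(-312) = -297960)
√(m - 6848) = √(-297960 - 6848) = √(-304808) = 2*I*√76202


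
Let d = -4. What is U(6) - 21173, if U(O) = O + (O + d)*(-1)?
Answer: -21169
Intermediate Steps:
U(O) = 4 (U(O) = O + (O - 4)*(-1) = O + (-4 + O)*(-1) = O + (4 - O) = 4)
U(6) - 21173 = 4 - 21173 = -21169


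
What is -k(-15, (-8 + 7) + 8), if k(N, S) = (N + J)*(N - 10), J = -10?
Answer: -625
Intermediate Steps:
k(N, S) = (-10 + N)² (k(N, S) = (N - 10)*(N - 10) = (-10 + N)*(-10 + N) = (-10 + N)²)
-k(-15, (-8 + 7) + 8) = -(100 + (-15)² - 20*(-15)) = -(100 + 225 + 300) = -1*625 = -625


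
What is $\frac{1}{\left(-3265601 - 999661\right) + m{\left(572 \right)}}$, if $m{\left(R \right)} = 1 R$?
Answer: $- \frac{1}{4264690} \approx -2.3448 \cdot 10^{-7}$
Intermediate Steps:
$m{\left(R \right)} = R$
$\frac{1}{\left(-3265601 - 999661\right) + m{\left(572 \right)}} = \frac{1}{\left(-3265601 - 999661\right) + 572} = \frac{1}{-4265262 + 572} = \frac{1}{-4264690} = - \frac{1}{4264690}$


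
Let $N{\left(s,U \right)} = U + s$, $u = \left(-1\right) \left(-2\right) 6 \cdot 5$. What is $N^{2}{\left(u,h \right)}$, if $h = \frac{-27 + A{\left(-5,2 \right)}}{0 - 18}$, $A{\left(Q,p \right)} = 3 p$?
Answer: $\frac{134689}{36} \approx 3741.4$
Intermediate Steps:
$h = \frac{7}{6}$ ($h = \frac{-27 + 3 \cdot 2}{0 - 18} = \frac{-27 + 6}{-18} = \left(-21\right) \left(- \frac{1}{18}\right) = \frac{7}{6} \approx 1.1667$)
$u = 60$ ($u = 2 \cdot 6 \cdot 5 = 12 \cdot 5 = 60$)
$N^{2}{\left(u,h \right)} = \left(\frac{7}{6} + 60\right)^{2} = \left(\frac{367}{6}\right)^{2} = \frac{134689}{36}$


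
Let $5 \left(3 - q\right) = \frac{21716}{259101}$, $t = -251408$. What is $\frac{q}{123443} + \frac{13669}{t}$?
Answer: $- \frac{114999412198597}{2116074985796880} \approx -0.054346$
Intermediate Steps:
$q = \frac{3864799}{1295505}$ ($q = 3 - \frac{21716 \cdot \frac{1}{259101}}{5} = 3 - \frac{21716}{1295505} = \frac{3864799}{1295505} \approx 2.9832$)
$\frac{q}{123443} + \frac{13669}{t} = \frac{3864799}{1295505 \cdot 123443} + \frac{13669}{-251408} = \frac{3864799}{1295505} \cdot \frac{1}{123443} + 13669 \left(- \frac{1}{251408}\right) = \frac{3864799}{159921023715} - \frac{13669}{251408} = - \frac{114999412198597}{2116074985796880}$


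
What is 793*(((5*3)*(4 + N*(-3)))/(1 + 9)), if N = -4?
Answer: 19032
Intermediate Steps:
793*(((5*3)*(4 + N*(-3)))/(1 + 9)) = 793*(((5*3)*(4 - 4*(-3)))/(1 + 9)) = 793*((15*(4 + 12))/10) = 793*((15*16)/10) = 793*((1/10)*240) = 793*24 = 19032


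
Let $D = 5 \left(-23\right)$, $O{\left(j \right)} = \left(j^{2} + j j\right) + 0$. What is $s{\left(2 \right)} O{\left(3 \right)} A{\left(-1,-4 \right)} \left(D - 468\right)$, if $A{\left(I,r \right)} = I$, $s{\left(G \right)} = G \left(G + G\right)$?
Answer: $83952$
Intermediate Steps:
$s{\left(G \right)} = 2 G^{2}$ ($s{\left(G \right)} = G 2 G = 2 G^{2}$)
$O{\left(j \right)} = 2 j^{2}$ ($O{\left(j \right)} = \left(j^{2} + j^{2}\right) + 0 = 2 j^{2} + 0 = 2 j^{2}$)
$D = -115$
$s{\left(2 \right)} O{\left(3 \right)} A{\left(-1,-4 \right)} \left(D - 468\right) = 2 \cdot 2^{2} \cdot 2 \cdot 3^{2} \left(-1\right) \left(-115 - 468\right) = 2 \cdot 4 \cdot 2 \cdot 9 \left(-1\right) \left(-583\right) = 8 \cdot 18 \left(-1\right) \left(-583\right) = 144 \left(-1\right) \left(-583\right) = \left(-144\right) \left(-583\right) = 83952$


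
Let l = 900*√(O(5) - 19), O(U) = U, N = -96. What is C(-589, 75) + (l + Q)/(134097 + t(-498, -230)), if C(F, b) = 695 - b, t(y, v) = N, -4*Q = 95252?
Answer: 83056807/134001 + 100*I*√14/14889 ≈ 619.82 + 0.02513*I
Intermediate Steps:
Q = -23813 (Q = -¼*95252 = -23813)
t(y, v) = -96
l = 900*I*√14 (l = 900*√(5 - 19) = 900*√(-14) = 900*(I*√14) = 900*I*√14 ≈ 3367.5*I)
C(-589, 75) + (l + Q)/(134097 + t(-498, -230)) = (695 - 1*75) + (900*I*√14 - 23813)/(134097 - 96) = (695 - 75) + (-23813 + 900*I*√14)/134001 = 620 + (-23813 + 900*I*√14)*(1/134001) = 620 + (-23813/134001 + 100*I*√14/14889) = 83056807/134001 + 100*I*√14/14889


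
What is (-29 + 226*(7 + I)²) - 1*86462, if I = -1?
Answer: -78355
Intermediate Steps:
(-29 + 226*(7 + I)²) - 1*86462 = (-29 + 226*(7 - 1)²) - 1*86462 = (-29 + 226*6²) - 86462 = (-29 + 226*36) - 86462 = (-29 + 8136) - 86462 = 8107 - 86462 = -78355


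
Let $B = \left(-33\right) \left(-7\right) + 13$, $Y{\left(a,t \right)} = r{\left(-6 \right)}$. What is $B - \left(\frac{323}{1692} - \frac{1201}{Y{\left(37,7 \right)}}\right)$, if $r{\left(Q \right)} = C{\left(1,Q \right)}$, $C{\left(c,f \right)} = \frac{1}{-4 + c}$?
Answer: $- \frac{5683751}{1692} \approx -3359.2$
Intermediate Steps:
$r{\left(Q \right)} = - \frac{1}{3}$ ($r{\left(Q \right)} = \frac{1}{-4 + 1} = \frac{1}{-3} = - \frac{1}{3}$)
$Y{\left(a,t \right)} = - \frac{1}{3}$
$B = 244$ ($B = 231 + 13 = 244$)
$B - \left(\frac{323}{1692} - \frac{1201}{Y{\left(37,7 \right)}}\right) = 244 - \left(\frac{323}{1692} - \frac{1201}{- \frac{1}{3}}\right) = 244 - \left(323 \cdot \frac{1}{1692} - -3603\right) = 244 - \left(\frac{323}{1692} + 3603\right) = 244 - \frac{6096599}{1692} = - \frac{5683751}{1692}$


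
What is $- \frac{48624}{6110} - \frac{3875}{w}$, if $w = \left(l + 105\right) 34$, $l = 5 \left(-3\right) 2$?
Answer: $- \frac{2953349}{311610} \approx -9.4777$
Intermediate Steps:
$l = -30$ ($l = \left(-15\right) 2 = -30$)
$w = 2550$ ($w = \left(-30 + 105\right) 34 = 75 \cdot 34 = 2550$)
$- \frac{48624}{6110} - \frac{3875}{w} = - \frac{48624}{6110} - \frac{3875}{2550} = \left(-48624\right) \frac{1}{6110} - \frac{155}{102} = - \frac{24312}{3055} - \frac{155}{102} = - \frac{2953349}{311610}$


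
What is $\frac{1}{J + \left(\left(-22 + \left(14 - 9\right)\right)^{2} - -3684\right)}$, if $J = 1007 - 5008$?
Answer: $- \frac{1}{28} \approx -0.035714$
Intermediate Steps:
$J = -4001$ ($J = 1007 - 5008 = -4001$)
$\frac{1}{J + \left(\left(-22 + \left(14 - 9\right)\right)^{2} - -3684\right)} = \frac{1}{-4001 + \left(\left(-22 + \left(14 - 9\right)\right)^{2} - -3684\right)} = \frac{1}{-4001 + \left(\left(-22 + \left(14 - 9\right)\right)^{2} + 3684\right)} = \frac{1}{-4001 + \left(\left(-22 + 5\right)^{2} + 3684\right)} = \frac{1}{-4001 + \left(\left(-17\right)^{2} + 3684\right)} = \frac{1}{-4001 + \left(289 + 3684\right)} = \frac{1}{-4001 + 3973} = \frac{1}{-28} = - \frac{1}{28}$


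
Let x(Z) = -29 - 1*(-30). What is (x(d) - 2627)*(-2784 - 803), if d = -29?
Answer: 9419462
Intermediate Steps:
x(Z) = 1 (x(Z) = -29 + 30 = 1)
(x(d) - 2627)*(-2784 - 803) = (1 - 2627)*(-2784 - 803) = -2626*(-3587) = 9419462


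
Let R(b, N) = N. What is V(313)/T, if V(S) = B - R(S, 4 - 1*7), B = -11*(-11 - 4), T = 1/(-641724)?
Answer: -107809632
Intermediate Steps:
T = -1/641724 ≈ -1.5583e-6
B = 165 (B = -11*(-15) = 165)
V(S) = 168 (V(S) = 165 - (4 - 1*7) = 165 - (4 - 7) = 165 - 1*(-3) = 165 + 3 = 168)
V(313)/T = 168/(-1/641724) = 168*(-641724) = -107809632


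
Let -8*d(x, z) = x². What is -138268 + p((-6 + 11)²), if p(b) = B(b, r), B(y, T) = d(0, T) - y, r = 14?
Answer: -138293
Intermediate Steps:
d(x, z) = -x²/8
B(y, T) = -y (B(y, T) = -⅛*0² - y = -⅛*0 - y = 0 - y = -y)
p(b) = -b
-138268 + p((-6 + 11)²) = -138268 - (-6 + 11)² = -138268 - 1*5² = -138268 - 1*25 = -138268 - 25 = -138293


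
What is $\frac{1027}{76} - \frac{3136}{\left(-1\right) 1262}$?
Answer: $\frac{767205}{47956} \approx 15.998$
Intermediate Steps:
$\frac{1027}{76} - \frac{3136}{\left(-1\right) 1262} = 1027 \cdot \frac{1}{76} - \frac{3136}{-1262} = \frac{1027}{76} - - \frac{1568}{631} = \frac{1027}{76} + \frac{1568}{631} = \frac{767205}{47956}$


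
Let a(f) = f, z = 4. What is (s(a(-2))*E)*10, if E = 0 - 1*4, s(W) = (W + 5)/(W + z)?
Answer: -60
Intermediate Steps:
s(W) = (5 + W)/(4 + W) (s(W) = (W + 5)/(W + 4) = (5 + W)/(4 + W))
E = -4 (E = 0 - 4 = -4)
(s(a(-2))*E)*10 = (((5 - 2)/(4 - 2))*(-4))*10 = ((3/2)*(-4))*10 = -6*10 = -60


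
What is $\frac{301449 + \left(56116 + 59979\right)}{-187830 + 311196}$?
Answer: $\frac{208772}{61683} \approx 3.3846$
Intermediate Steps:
$\frac{301449 + \left(56116 + 59979\right)}{-187830 + 311196} = \frac{301449 + 116095}{123366} = 417544 \cdot \frac{1}{123366} = \frac{208772}{61683}$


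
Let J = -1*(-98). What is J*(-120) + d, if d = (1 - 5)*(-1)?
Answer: -11756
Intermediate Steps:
J = 98
d = 4 (d = -4*(-1) = 4)
J*(-120) + d = 98*(-120) + 4 = -11760 + 4 = -11756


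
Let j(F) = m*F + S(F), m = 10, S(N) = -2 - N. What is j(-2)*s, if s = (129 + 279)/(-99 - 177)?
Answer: 680/23 ≈ 29.565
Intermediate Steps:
j(F) = -2 + 9*F (j(F) = 10*F + (-2 - F) = -2 + 9*F)
s = -34/23 (s = 408/(-276) = 408*(-1/276) = -34/23 ≈ -1.4783)
j(-2)*s = (-2 + 9*(-2))*(-34/23) = (-2 - 18)*(-34/23) = -20*(-34/23) = 680/23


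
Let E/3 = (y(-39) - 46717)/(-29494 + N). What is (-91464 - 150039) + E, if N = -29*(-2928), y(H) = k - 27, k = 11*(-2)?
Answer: -6691876776/27709 ≈ -2.4151e+5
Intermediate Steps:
k = -22
y(H) = -49 (y(H) = -22 - 27 = -49)
N = 84912
E = -70149/27709 (E = 3*((-49 - 46717)/(-29494 + 84912)) = 3*(-46766/55418) = 3*(-46766*1/55418) = 3*(-23383/27709) = -70149/27709 ≈ -2.5316)
(-91464 - 150039) + E = (-91464 - 150039) - 70149/27709 = -241503 - 70149/27709 = -6691876776/27709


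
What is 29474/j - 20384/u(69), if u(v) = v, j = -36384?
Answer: -123947527/418416 ≈ -296.23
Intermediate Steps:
29474/j - 20384/u(69) = 29474/(-36384) - 20384/69 = 29474*(-1/36384) - 20384*1/69 = -14737/18192 - 20384/69 = -123947527/418416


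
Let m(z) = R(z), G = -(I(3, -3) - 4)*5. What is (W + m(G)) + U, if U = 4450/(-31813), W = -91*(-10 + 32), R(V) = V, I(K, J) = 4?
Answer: -63694076/31813 ≈ -2002.1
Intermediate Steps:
G = 0 (G = -(4 - 4)*5 = -0*5 = -1*0 = 0)
m(z) = z
W = -2002 (W = -91*22 = -2002)
U = -4450/31813 (U = 4450*(-1/31813) = -4450/31813 ≈ -0.13988)
(W + m(G)) + U = (-2002 + 0) - 4450/31813 = -2002 - 4450/31813 = -63694076/31813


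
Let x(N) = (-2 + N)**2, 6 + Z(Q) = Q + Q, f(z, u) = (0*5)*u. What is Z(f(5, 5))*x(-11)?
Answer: -1014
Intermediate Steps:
f(z, u) = 0 (f(z, u) = 0*u = 0)
Z(Q) = -6 + 2*Q (Z(Q) = -6 + (Q + Q) = -6 + 2*Q)
Z(f(5, 5))*x(-11) = (-6 + 2*0)*(-2 - 11)**2 = (-6 + 0)*(-13)**2 = -6*169 = -1014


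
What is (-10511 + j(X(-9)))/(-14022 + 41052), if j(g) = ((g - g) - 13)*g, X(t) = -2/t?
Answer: -18925/48654 ≈ -0.38897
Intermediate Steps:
j(g) = -13*g (j(g) = (0 - 13)*g = -13*g)
(-10511 + j(X(-9)))/(-14022 + 41052) = (-10511 - (-26)/(-9))/(-14022 + 41052) = (-10511 - (-26)*(-1)/9)/27030 = (-10511 - 13*2/9)*(1/27030) = (-10511 - 26/9)*(1/27030) = -94625/9*1/27030 = -18925/48654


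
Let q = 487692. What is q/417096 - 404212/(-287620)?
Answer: 2144897093/833091330 ≈ 2.5746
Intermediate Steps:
q/417096 - 404212/(-287620) = 487692/417096 - 404212/(-287620) = 487692*(1/417096) - 404212*(-1/287620) = 13547/11586 + 101053/71905 = 2144897093/833091330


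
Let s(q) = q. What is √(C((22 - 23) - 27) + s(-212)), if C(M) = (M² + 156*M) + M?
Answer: 4*I*√239 ≈ 61.839*I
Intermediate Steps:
C(M) = M² + 157*M
√(C((22 - 23) - 27) + s(-212)) = √(((22 - 23) - 27)*(157 + ((22 - 23) - 27)) - 212) = √((-1 - 27)*(157 + (-1 - 27)) - 212) = √(-28*(157 - 28) - 212) = √(-28*129 - 212) = √(-3612 - 212) = √(-3824) = 4*I*√239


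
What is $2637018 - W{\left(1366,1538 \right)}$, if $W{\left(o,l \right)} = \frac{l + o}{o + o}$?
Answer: $\frac{1801082568}{683} \approx 2.637 \cdot 10^{6}$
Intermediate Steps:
$W{\left(o,l \right)} = \frac{l + o}{2 o}$
$2637018 - W{\left(1366,1538 \right)} = 2637018 - \frac{1538 + 1366}{2 \cdot 1366} = 2637018 - \frac{1}{2} \cdot \frac{1}{1366} \cdot 2904 = 2637018 - \frac{726}{683} = \frac{1801082568}{683}$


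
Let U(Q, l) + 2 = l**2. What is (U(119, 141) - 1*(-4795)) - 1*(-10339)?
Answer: 35013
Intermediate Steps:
U(Q, l) = -2 + l**2
(U(119, 141) - 1*(-4795)) - 1*(-10339) = ((-2 + 141**2) - 1*(-4795)) - 1*(-10339) = ((-2 + 19881) + 4795) + 10339 = (19879 + 4795) + 10339 = 24674 + 10339 = 35013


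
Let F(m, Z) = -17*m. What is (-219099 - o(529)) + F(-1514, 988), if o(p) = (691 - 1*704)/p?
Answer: -102287956/529 ≈ -1.9336e+5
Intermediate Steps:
o(p) = -13/p (o(p) = (691 - 704)/p = -13/p)
(-219099 - o(529)) + F(-1514, 988) = (-219099 - (-13)/529) - 17*(-1514) = (-219099 - (-13)/529) + 25738 = (-219099 - 1*(-13/529)) + 25738 = (-219099 + 13/529) + 25738 = -115903358/529 + 25738 = -102287956/529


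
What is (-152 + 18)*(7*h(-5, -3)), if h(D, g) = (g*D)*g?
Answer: 42210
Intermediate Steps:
h(D, g) = D*g² (h(D, g) = (D*g)*g = D*g²)
(-152 + 18)*(7*h(-5, -3)) = (-152 + 18)*(7*(-5*(-3)²)) = -938*(-5*9) = -938*(-45) = -134*(-315) = 42210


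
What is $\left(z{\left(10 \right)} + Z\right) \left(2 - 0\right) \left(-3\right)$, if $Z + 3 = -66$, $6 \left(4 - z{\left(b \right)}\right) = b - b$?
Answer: $390$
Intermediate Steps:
$z{\left(b \right)} = 4$ ($z{\left(b \right)} = 4 - \frac{b - b}{6} = 4 - 0 = 4 + 0 = 4$)
$Z = -69$ ($Z = -3 - 66 = -69$)
$\left(z{\left(10 \right)} + Z\right) \left(2 - 0\right) \left(-3\right) = \left(4 - 69\right) \left(2 - 0\right) \left(-3\right) = - 65 \left(2 + 0\right) \left(-3\right) = - 65 \cdot 2 \left(-3\right) = \left(-65\right) \left(-6\right) = 390$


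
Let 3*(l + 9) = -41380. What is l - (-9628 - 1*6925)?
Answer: 8252/3 ≈ 2750.7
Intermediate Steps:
l = -41407/3 (l = -9 + (⅓)*(-41380) = -9 - 41380/3 = -41407/3 ≈ -13802.)
l - (-9628 - 1*6925) = -41407/3 - (-9628 - 1*6925) = -41407/3 - (-9628 - 6925) = -41407/3 - 1*(-16553) = -41407/3 + 16553 = 8252/3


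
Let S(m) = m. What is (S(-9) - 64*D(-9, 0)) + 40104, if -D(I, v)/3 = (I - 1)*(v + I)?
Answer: 57375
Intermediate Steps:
D(I, v) = -3*(-1 + I)*(I + v) (D(I, v) = -3*(I - 1)*(v + I) = -3*(-1 + I)*(I + v))
(S(-9) - 64*D(-9, 0)) + 40104 = (-9 - 64*(-3*(-9)² + 3*(-9) + 3*0 - 3*(-9)*0)) + 40104 = (-9 - 64*(-3*81 - 27 + 0 + 0)) + 40104 = (-9 - 64*(-243 - 27 + 0 + 0)) + 40104 = (-9 - 64*(-270)) + 40104 = (-9 + 17280) + 40104 = 17271 + 40104 = 57375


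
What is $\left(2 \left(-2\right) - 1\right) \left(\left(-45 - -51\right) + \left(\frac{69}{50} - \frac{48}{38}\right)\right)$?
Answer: $- \frac{5811}{190} \approx -30.584$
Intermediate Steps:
$\left(2 \left(-2\right) - 1\right) \left(\left(-45 - -51\right) + \left(\frac{69}{50} - \frac{48}{38}\right)\right) = \left(-4 - 1\right) \left(\left(-45 + 51\right) + \left(69 \cdot \frac{1}{50} - \frac{24}{19}\right)\right) = - 5 \left(6 + \left(\frac{69}{50} - \frac{24}{19}\right)\right) = - 5 \left(6 + \frac{111}{950}\right) = \left(-5\right) \frac{5811}{950} = - \frac{5811}{190}$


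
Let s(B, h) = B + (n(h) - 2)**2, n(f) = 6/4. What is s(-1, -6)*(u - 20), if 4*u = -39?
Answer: 357/16 ≈ 22.313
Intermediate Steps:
n(f) = 3/2 (n(f) = 6*(1/4) = 3/2)
u = -39/4 (u = (1/4)*(-39) = -39/4 ≈ -9.7500)
s(B, h) = 1/4 + B (s(B, h) = B + (3/2 - 2)**2 = B + (-1/2)**2 = B + 1/4 = 1/4 + B)
s(-1, -6)*(u - 20) = (1/4 - 1)*(-39/4 - 20) = -3/4*(-119/4) = 357/16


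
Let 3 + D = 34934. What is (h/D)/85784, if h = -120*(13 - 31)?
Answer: 270/374565113 ≈ 7.2084e-7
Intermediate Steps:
h = 2160 (h = -120*(-18) = 2160)
D = 34931 (D = -3 + 34934 = 34931)
(h/D)/85784 = (2160/34931)/85784 = (2160*(1/34931))*(1/85784) = (2160/34931)*(1/85784) = 270/374565113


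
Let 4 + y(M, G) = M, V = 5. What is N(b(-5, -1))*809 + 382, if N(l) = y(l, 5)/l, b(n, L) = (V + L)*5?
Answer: 5146/5 ≈ 1029.2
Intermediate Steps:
b(n, L) = 25 + 5*L (b(n, L) = (5 + L)*5 = 25 + 5*L)
y(M, G) = -4 + M
N(l) = (-4 + l)/l
N(b(-5, -1))*809 + 382 = ((-4 + (25 + 5*(-1)))/(25 + 5*(-1)))*809 + 382 = ((-4 + (25 - 5))/(25 - 5))*809 + 382 = ((-4 + 20)/20)*809 + 382 = ((1/20)*16)*809 + 382 = (⅘)*809 + 382 = 3236/5 + 382 = 5146/5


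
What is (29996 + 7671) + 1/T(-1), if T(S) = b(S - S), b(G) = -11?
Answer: 414336/11 ≈ 37667.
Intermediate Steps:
T(S) = -11
(29996 + 7671) + 1/T(-1) = (29996 + 7671) + 1/(-11) = 37667 - 1/11 = 414336/11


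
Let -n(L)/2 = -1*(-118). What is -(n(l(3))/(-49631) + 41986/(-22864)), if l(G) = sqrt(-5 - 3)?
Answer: 1039205631/567381592 ≈ 1.8316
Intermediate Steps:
l(G) = 2*I*sqrt(2) (l(G) = sqrt(-8) = 2*I*sqrt(2))
n(L) = -236 (n(L) = -(-2)*(-118) = -2*118 = -236)
-(n(l(3))/(-49631) + 41986/(-22864)) = -(-236/(-49631) + 41986/(-22864)) = -(-236*(-1/49631) + 41986*(-1/22864)) = -(236/49631 - 20993/11432) = -1*(-1039205631/567381592) = 1039205631/567381592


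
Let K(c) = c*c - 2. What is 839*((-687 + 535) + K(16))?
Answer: 85578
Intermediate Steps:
K(c) = -2 + c**2 (K(c) = c**2 - 2 = -2 + c**2)
839*((-687 + 535) + K(16)) = 839*((-687 + 535) + (-2 + 16**2)) = 839*(-152 + (-2 + 256)) = 839*(-152 + 254) = 839*102 = 85578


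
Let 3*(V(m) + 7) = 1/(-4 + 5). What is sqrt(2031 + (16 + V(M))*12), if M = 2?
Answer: sqrt(2143) ≈ 46.293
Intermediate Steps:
V(m) = -20/3 (V(m) = -7 + 1/(3*(-4 + 5)) = -7 + (1/3)/1 = -7 + (1/3)*1 = -7 + 1/3 = -20/3)
sqrt(2031 + (16 + V(M))*12) = sqrt(2031 + (16 - 20/3)*12) = sqrt(2031 + (28/3)*12) = sqrt(2031 + 112) = sqrt(2143)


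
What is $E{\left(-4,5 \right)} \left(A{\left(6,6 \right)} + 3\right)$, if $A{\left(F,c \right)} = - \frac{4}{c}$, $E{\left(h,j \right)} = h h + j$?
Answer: $49$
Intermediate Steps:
$E{\left(h,j \right)} = j + h^{2}$ ($E{\left(h,j \right)} = h^{2} + j = j + h^{2}$)
$E{\left(-4,5 \right)} \left(A{\left(6,6 \right)} + 3\right) = \left(5 + \left(-4\right)^{2}\right) \left(- \frac{4}{6} + 3\right) = \left(5 + 16\right) \left(\left(-4\right) \frac{1}{6} + 3\right) = 21 \left(- \frac{2}{3} + 3\right) = 21 \cdot \frac{7}{3} = 49$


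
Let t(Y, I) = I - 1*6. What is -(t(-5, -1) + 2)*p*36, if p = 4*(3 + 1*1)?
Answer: 2880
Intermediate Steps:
t(Y, I) = -6 + I (t(Y, I) = I - 6 = -6 + I)
p = 16 (p = 4*(3 + 1) = 4*4 = 16)
-(t(-5, -1) + 2)*p*36 = -((-6 - 1) + 2)*16*36 = -(-7 + 2)*16*36 = -(-5*16)*36 = -(-80)*36 = -1*(-2880) = 2880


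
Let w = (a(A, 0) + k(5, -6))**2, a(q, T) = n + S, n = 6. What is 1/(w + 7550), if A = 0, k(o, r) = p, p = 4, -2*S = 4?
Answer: 1/7614 ≈ 0.00013134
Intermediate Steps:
S = -2 (S = -1/2*4 = -2)
k(o, r) = 4
a(q, T) = 4 (a(q, T) = 6 - 2 = 4)
w = 64 (w = (4 + 4)**2 = 8**2 = 64)
1/(w + 7550) = 1/(64 + 7550) = 1/7614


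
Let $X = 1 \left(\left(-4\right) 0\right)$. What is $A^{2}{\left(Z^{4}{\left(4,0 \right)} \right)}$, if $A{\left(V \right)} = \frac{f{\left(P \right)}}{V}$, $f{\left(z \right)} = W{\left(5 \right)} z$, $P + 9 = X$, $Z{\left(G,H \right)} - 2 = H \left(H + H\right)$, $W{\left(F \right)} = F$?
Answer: $\frac{2025}{256} \approx 7.9102$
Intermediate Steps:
$Z{\left(G,H \right)} = 2 + 2 H^{2}$ ($Z{\left(G,H \right)} = 2 + H \left(H + H\right) = 2 + H 2 H = 2 + 2 H^{2}$)
$X = 0$ ($X = 1 \cdot 0 = 0$)
$P = -9$ ($P = -9 + 0 = -9$)
$f{\left(z \right)} = 5 z$
$A{\left(V \right)} = - \frac{45}{V}$ ($A{\left(V \right)} = \frac{5 \left(-9\right)}{V} = - \frac{45}{V}$)
$A^{2}{\left(Z^{4}{\left(4,0 \right)} \right)} = \left(- \frac{45}{\left(2 + 2 \cdot 0^{2}\right)^{4}}\right)^{2} = \left(- \frac{45}{\left(2 + 2 \cdot 0\right)^{4}}\right)^{2} = \left(- \frac{45}{\left(2 + 0\right)^{4}}\right)^{2} = \left(- \frac{45}{2^{4}}\right)^{2} = \left(- \frac{45}{16}\right)^{2} = \frac{2025}{256}$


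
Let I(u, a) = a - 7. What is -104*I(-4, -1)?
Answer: 832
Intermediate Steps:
I(u, a) = -7 + a
-104*I(-4, -1) = -104*(-7 - 1) = -104*(-8) = 832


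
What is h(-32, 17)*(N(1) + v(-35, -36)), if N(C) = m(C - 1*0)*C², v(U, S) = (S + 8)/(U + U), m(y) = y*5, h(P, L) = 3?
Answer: 81/5 ≈ 16.200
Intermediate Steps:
m(y) = 5*y
v(U, S) = (8 + S)/(2*U) (v(U, S) = (8 + S)/((2*U)) = (8 + S)*(1/(2*U)) = (8 + S)/(2*U))
N(C) = 5*C³ (N(C) = (5*(C - 1*0))*C² = (5*(C + 0))*C² = (5*C)*C² = 5*C³)
h(-32, 17)*(N(1) + v(-35, -36)) = 3*(5*1³ + (½)*(8 - 36)/(-35)) = 3*(5*1 + (½)*(-1/35)*(-28)) = 3*(5 + ⅖) = 3*(27/5) = 81/5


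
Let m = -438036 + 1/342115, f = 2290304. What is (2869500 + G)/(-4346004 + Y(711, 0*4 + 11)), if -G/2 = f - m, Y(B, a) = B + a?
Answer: 442556542849/743293075715 ≈ 0.59540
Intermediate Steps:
m = -149858686139/342115 (m = -438036 + 1/342115 = -149858686139/342115 ≈ -4.3804e+5)
G = -1866812078198/342115 (G = -2*(2290304 - 1*(-149858686139/342115)) = -2*(2290304 + 149858686139/342115) = -2*933406039099/342115 = -1866812078198/342115 ≈ -5.4567e+6)
(2869500 + G)/(-4346004 + Y(711, 0*4 + 11)) = (2869500 - 1866812078198/342115)/(-4346004 + (711 + (0*4 + 11))) = -885113085698/(342115*(-4346004 + (711 + (0 + 11)))) = -885113085698/(342115*(-4346004 + (711 + 11))) = -885113085698/(342115*(-4346004 + 722)) = -885113085698/342115/(-4345282) = -885113085698/342115*(-1/4345282) = 442556542849/743293075715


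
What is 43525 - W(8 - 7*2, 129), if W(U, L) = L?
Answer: 43396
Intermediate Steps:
43525 - W(8 - 7*2, 129) = 43525 - 1*129 = 43525 - 129 = 43396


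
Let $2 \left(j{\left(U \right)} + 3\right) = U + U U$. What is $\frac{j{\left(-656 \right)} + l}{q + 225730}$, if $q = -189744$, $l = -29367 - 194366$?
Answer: $- \frac{4448}{17993} \approx -0.24721$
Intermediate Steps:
$l = -223733$
$j{\left(U \right)} = -3 + \frac{U}{2} + \frac{U^{2}}{2}$ ($j{\left(U \right)} = -3 + \frac{U + U U}{2} = -3 + \frac{U + U^{2}}{2} = -3 + \left(\frac{U}{2} + \frac{U^{2}}{2}\right) = -3 + \frac{U}{2} + \frac{U^{2}}{2}$)
$\frac{j{\left(-656 \right)} + l}{q + 225730} = \frac{\left(-3 + \frac{1}{2} \left(-656\right) + \frac{\left(-656\right)^{2}}{2}\right) - 223733}{-189744 + 225730} = \frac{\left(-3 - 328 + \frac{1}{2} \cdot 430336\right) - 223733}{35986} = \left(\left(-3 - 328 + 215168\right) - 223733\right) \frac{1}{35986} = \left(214837 - 223733\right) \frac{1}{35986} = \left(-8896\right) \frac{1}{35986} = - \frac{4448}{17993}$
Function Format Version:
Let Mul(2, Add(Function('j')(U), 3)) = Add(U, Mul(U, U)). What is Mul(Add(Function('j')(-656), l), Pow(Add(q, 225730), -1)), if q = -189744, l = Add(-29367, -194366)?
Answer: Rational(-4448, 17993) ≈ -0.24721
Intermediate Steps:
l = -223733
Function('j')(U) = Add(-3, Mul(Rational(1, 2), U), Mul(Rational(1, 2), Pow(U, 2))) (Function('j')(U) = Add(-3, Mul(Rational(1, 2), Add(U, Mul(U, U)))) = Add(-3, Mul(Rational(1, 2), Add(U, Pow(U, 2)))) = Add(-3, Add(Mul(Rational(1, 2), U), Mul(Rational(1, 2), Pow(U, 2)))) = Add(-3, Mul(Rational(1, 2), U), Mul(Rational(1, 2), Pow(U, 2))))
Mul(Add(Function('j')(-656), l), Pow(Add(q, 225730), -1)) = Mul(Add(Add(-3, Mul(Rational(1, 2), -656), Mul(Rational(1, 2), Pow(-656, 2))), -223733), Pow(Add(-189744, 225730), -1)) = Mul(Add(Add(-3, -328, Mul(Rational(1, 2), 430336)), -223733), Pow(35986, -1)) = Mul(Add(Add(-3, -328, 215168), -223733), Rational(1, 35986)) = Mul(Add(214837, -223733), Rational(1, 35986)) = Mul(-8896, Rational(1, 35986)) = Rational(-4448, 17993)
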